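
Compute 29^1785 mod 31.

By repeated squaring mod 31: 29^1≡29, 29^2≡4, 29^4≡16, 29^8≡8, 29^16≡2, 29^32≡4, 29^64≡16, 29^128≡8, 29^256≡2, 29^512≡4, 29^1024≡16.
Since 1785 = 1 + 8 + 16 + 32 + 64 + 128 + 512 + 1024 in binary, 29^1785 ≡ 29·8·2·4·16·8·4·16 ≡ 30 (mod 31).

30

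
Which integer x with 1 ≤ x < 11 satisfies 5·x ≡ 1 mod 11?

9

5·9 = 45 = 4·11 + 1, so 5⁻¹ ≡ 9 (mod 11).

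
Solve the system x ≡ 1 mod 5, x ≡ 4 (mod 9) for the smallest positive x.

x ≡ 1 (mod 5) gives x ∈ {1, 6, 11, 16, 21, 26, 31}.
The first of these with x mod 9 = 4 is 31.

31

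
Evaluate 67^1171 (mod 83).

55

Square-and-reduce mod 83: 67^1≡67, 67^2≡7, 67^4≡49, 67^8≡77, 67^16≡36, 67^32≡51, 67^64≡28, 67^128≡37, 67^256≡41, 67^512≡21, 67^1024≡26.
Since 1171 = 1 + 2 + 16 + 128 + 1024 in binary, 67^1171 ≡ 67·7·36·37·26 ≡ 55 (mod 83).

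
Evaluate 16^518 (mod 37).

Square-and-reduce mod 37: 16^1≡16, 16^2≡34, 16^4≡9, 16^8≡7, 16^16≡12, 16^32≡33, 16^64≡16, 16^128≡34, 16^256≡9, 16^512≡7.
Since 518 = 2 + 4 + 512 in binary, 16^518 ≡ 34·9·7 ≡ 33 (mod 37).

33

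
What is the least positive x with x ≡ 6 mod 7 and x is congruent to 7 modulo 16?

Since 16·4 ≡ 1 (mod 7), take x = 7 + 16·((6−7)·4 mod 7) = 7 + 16·3 = 55.
Check: 55 mod 7 = 6, 55 mod 16 = 7.

55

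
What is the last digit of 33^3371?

Last digits of 3^n: 3, 9, 7, 1 (period 4).
3371 leaves remainder 3 on division by 4, so 33^3371 ends in 7.

7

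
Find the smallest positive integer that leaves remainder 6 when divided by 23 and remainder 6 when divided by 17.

x ≡ 6 (mod 17) gives x ∈ {6}.
The first of these with x mod 23 = 6 is 6.

6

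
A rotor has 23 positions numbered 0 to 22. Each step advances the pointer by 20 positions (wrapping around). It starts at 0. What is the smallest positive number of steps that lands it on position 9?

20⁻¹ ≡ 15 (mod 23) because 20·15 = 300 = 13·23 + 1.
So x ≡ 15·9 = 135 ≡ 20 (mod 23).

20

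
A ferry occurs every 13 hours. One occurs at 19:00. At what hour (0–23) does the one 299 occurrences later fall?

18

299·13 = 3887.
3887 = 161·24 + 23, so 3887 mod 24 = 23.
(19 + 23) mod 24 = 18.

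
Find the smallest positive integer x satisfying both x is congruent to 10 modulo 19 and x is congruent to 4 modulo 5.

29

x ≡ 4 (mod 5) gives x ∈ {4, 9, 14, 19, 24, 29}.
The first of these with x mod 19 = 10 is 29.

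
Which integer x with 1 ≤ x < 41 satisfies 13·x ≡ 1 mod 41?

19

41 = 3·13 + 2
13 = 6·2 + 1
2 = 2·1 + 0
Back-substituting gives 13·19 ≡ 1 (mod 41).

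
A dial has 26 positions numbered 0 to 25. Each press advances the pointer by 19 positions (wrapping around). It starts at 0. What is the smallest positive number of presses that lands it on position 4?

The inverse of 19 mod 26 is 11 (since 19·11 = 209 ≡ 1).
Multiplying both sides by 11: x ≡ 11·4 = 44 ≡ 18 (mod 26).
Check: 19·18 = 342 = 13·26 + 4.

18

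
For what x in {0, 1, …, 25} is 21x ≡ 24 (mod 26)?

16

21⁻¹ ≡ 5 (mod 26) because 21·5 = 105 = 4·26 + 1.
Multiplying both sides by 5: x ≡ 5·24 = 120 ≡ 16 (mod 26).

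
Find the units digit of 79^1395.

9

Last digits of 9^n: 9, 1 (period 2).
1395 mod 2 = 1, so the last digit matches 9^1 = 9.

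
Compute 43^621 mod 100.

43

Successive squares of 43 mod 100: 43^1≡43, 43^2≡49, 43^4≡1, 43^8≡1, 43^16≡1, 43^32≡1, 43^64≡1, 43^128≡1, 43^256≡1, 43^512≡1.
621 = 1 + 4 + 8 + 32 + 64 + 512, so 43^621 ≡ 43·1·1·1·1·1 ≡ 43 (mod 100).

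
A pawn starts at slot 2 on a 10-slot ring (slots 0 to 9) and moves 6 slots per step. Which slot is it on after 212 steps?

4

212·6 = 1272.
1272 = 127·10 + 2, so 1272 mod 10 = 2.
(2 + 2) mod 10 = 4.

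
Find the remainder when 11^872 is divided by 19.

7

Square-and-reduce mod 19: 11^1≡11, 11^2≡7, 11^4≡11, 11^8≡7, 11^16≡11, 11^32≡7, 11^64≡11, 11^128≡7, 11^256≡11, 11^512≡7.
Since 872 = 8 + 32 + 64 + 256 + 512 in binary, 11^872 ≡ 7·7·11·11·7 ≡ 7 (mod 19).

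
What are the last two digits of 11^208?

Successive squares of 11 mod 100: 11^1≡11, 11^2≡21, 11^4≡41, 11^8≡81, 11^16≡61, 11^32≡21, 11^64≡41, 11^128≡81.
208 = 16 + 64 + 128, so 11^208 ≡ 61·41·81 ≡ 81 (mod 100).

81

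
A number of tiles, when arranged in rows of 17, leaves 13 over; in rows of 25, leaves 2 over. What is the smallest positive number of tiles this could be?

302

x ≡ 13 (mod 17) gives x ∈ {13, 30, 47, 64, 81, 98, 115, 132, …}.
The first of these with x mod 25 = 2 is 302.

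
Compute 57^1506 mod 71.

57

Successive squares of 57 mod 71: 57^1≡57, 57^2≡54, 57^4≡5, 57^8≡25, 57^16≡57, 57^32≡54, 57^64≡5, 57^128≡25, 57^256≡57, 57^512≡54, 57^1024≡5.
Since 1506 = 2 + 32 + 64 + 128 + 256 + 1024 in binary, 57^1506 ≡ 54·54·5·25·57·5 ≡ 57 (mod 71).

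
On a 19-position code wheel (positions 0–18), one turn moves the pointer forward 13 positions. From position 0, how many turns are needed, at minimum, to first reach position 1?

13·3 = 39 = 2·19 + 1, so 13⁻¹ ≡ 3 (mod 19).

3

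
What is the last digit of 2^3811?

8

Last digits of 2^n: 2, 4, 8, 6 (period 4).
3811 leaves remainder 3 on division by 4, so 2^3811 ends in 8.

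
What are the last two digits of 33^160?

Successive squares of 33 mod 100: 33^1≡33, 33^2≡89, 33^4≡21, 33^8≡41, 33^16≡81, 33^32≡61, 33^64≡21, 33^128≡41.
160 = 32 + 128, so 33^160 ≡ 61·41 ≡ 1 (mod 100).

01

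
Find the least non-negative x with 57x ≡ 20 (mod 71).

57⁻¹ ≡ 5 (mod 71) because 57·5 = 285 = 4·71 + 1.
So x ≡ 5·20 = 100 ≡ 29 (mod 71).

29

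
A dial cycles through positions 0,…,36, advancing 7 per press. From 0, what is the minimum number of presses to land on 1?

16

7⁻¹ ≡ 16 (mod 37) because 7·16 = 112 = 3·37 + 1.
Multiplying both sides by 16: x ≡ 16·1 = 16 ≡ 16 (mod 37).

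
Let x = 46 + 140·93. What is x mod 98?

140·93 = 13020.
13020 mod 98 = 84 (since 132·98 = 12936).
(46 + 84) mod 98 = 32.

32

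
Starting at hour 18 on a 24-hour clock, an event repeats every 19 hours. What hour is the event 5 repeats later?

17

5·19 = 95.
95 = 3·24 + 23, so 95 mod 24 = 23.
(18 + 23) mod 24 = 17.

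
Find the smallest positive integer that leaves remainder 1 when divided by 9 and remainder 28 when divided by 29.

Since 29·5 ≡ 1 (mod 9), take x = 28 + 29·((1−28)·5 mod 9) = 28 + 29·0 = 28.
Check: 28 mod 9 = 1, 28 mod 29 = 28.

28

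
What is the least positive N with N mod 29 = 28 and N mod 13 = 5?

Since 13·9 ≡ 1 (mod 29), take x = 5 + 13·((28−5)·9 mod 29) = 5 + 13·4 = 57.
Check: 57 mod 29 = 28, 57 mod 13 = 5.

57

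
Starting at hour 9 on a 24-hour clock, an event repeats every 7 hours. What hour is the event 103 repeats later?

10

103·7 = 721.
721 − 30·24 = 1, so 721 ≡ 1 (mod 24).
(9 + 1) mod 24 = 10.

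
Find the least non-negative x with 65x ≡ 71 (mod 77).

65⁻¹ ≡ 32 (mod 77) because 65·32 = 2080 = 27·77 + 1.
So x ≡ 32·71 = 2272 ≡ 39 (mod 77).

39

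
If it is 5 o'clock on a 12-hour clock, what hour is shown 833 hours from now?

833 = 69·12 + 5, so 833 mod 12 = 5.
5 + 5 → 10 on a 12-hour dial.

10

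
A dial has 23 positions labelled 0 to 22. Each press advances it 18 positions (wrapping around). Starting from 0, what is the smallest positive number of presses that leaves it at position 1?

18·9 = 162 = 7·23 + 1, so 18⁻¹ ≡ 9 (mod 23).

9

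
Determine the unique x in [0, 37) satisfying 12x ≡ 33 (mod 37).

12

The inverse of 12 mod 37 is 34 (since 12·34 = 408 ≡ 1).
Multiplying both sides by 34: x ≡ 34·33 = 1122 ≡ 12 (mod 37).
Check: 12·12 = 144 = 3·37 + 33.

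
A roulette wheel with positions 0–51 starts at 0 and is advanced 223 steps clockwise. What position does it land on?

223 − 4·52 = 15, so 223 ≡ 15 (mod 52).
(0 + 15) mod 52 = 15.

15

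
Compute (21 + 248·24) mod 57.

248·24 = 5952.
5952 − 104·57 = 24, so 5952 ≡ 24 (mod 57).
(21 + 24) mod 57 = 45.

45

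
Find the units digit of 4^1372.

Last digits of 4^n: 4, 6 (period 2).
1372 leaves remainder 0 on division by 2, so 4^1372 ends in 6.

6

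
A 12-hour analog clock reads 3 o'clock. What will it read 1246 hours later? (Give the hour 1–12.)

Dividing 1246 by 12 gives quotient 103 and remainder 10.
3 + 10 → 1 on a 12-hour dial.

1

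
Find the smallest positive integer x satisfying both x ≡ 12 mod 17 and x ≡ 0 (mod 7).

Since 7·5 ≡ 1 (mod 17), take x = 0 + 7·((12−0)·5 mod 17) = 0 + 7·9 = 63.
Check: 63 mod 17 = 12, 63 mod 7 = 0.

63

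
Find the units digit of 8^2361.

The units digit of 8^n cycles with period 4: 8, 4, 2, 6, …
2361 leaves remainder 1 on division by 4, so 8^2361 ends in 8.

8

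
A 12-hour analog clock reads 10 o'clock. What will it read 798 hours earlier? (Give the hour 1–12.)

4

798 mod 12 = 6 (since 66·12 = 792).
10 − 6 → 4 on a 12-hour dial.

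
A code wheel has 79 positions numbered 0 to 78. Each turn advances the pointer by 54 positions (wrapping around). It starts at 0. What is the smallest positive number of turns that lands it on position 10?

47

The inverse of 54 mod 79 is 60 (since 54·60 = 3240 ≡ 1).
Multiplying both sides by 60: x ≡ 60·10 = 600 ≡ 47 (mod 79).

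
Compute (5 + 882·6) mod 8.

882·6 = 5292.
5292 mod 8 = 4 (since 661·8 = 5288).
(5 + 4) mod 8 = 1.

1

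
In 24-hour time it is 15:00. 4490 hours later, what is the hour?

17

4490 = 187·24 + 2, so 4490 mod 24 = 2.
(15 + 2) mod 24 = 17.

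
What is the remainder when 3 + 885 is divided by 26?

Dividing 885 by 26 gives quotient 34 and remainder 1.
(3 + 1) mod 26 = 4.

4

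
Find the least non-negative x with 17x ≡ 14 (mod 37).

The inverse of 17 mod 37 is 24 (since 17·24 = 408 ≡ 1).
So x ≡ 24·14 = 336 ≡ 3 (mod 37).
Check: 17·3 = 51 = 1·37 + 14.

3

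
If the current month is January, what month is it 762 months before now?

Dividing 762 by 12 gives quotient 63 and remainder 6.
January − 6 months → July.

July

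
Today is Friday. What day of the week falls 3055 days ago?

3055 = 436·7 + 3, so 3055 mod 7 = 3.
Friday − 3 days → Tuesday.

Tuesday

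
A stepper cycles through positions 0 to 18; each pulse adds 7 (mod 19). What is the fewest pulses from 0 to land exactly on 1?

11

19 = 2·7 + 5
7 = 1·5 + 2
5 = 2·2 + 1
2 = 2·1 + 0
Back-substituting gives 7·11 ≡ 1 (mod 19).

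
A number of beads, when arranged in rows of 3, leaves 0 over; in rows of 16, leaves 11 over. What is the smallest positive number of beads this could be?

x ≡ 0 (mod 3) gives x ∈ {0, 3, 6, 9, 12, 15, 18, 21, …}.
The first of these with x mod 16 = 11 is 27.

27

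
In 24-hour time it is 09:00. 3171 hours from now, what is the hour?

Dividing 3171 by 24 gives quotient 132 and remainder 3.
(9 + 3) mod 24 = 12.

12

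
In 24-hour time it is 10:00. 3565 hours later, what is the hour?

23

Dividing 3565 by 24 gives quotient 148 and remainder 13.
(10 + 13) mod 24 = 23.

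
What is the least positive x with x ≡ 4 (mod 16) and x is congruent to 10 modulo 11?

164

x ≡ 10 (mod 11) gives x ∈ {10, 21, 32, 43, 54, 65, 76, 87, …}.
The first of these with x mod 16 = 4 is 164.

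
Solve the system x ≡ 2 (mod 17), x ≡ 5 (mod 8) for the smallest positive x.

x ≡ 5 (mod 8) gives x ∈ {5, 13, 21, 29, 37, 45, 53}.
The first of these with x mod 17 = 2 is 53.

53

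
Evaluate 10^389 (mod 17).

Successive squares of 10 mod 17: 10^1≡10, 10^2≡15, 10^4≡4, 10^8≡16, 10^16≡1, 10^32≡1, 10^64≡1, 10^128≡1, 10^256≡1.
Since 389 = 1 + 4 + 128 + 256 in binary, 10^389 ≡ 10·4·1·1 ≡ 6 (mod 17).

6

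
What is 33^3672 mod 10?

1

The units digit of 33^n cycles with period 4: 3, 9, 7, 1, …
3672 mod 4 = 0, so the last digit matches 3^4 = 1.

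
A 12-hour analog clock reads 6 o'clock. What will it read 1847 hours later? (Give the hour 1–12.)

Dividing 1847 by 12 gives quotient 153 and remainder 11.
6 + 11 → 5 on a 12-hour dial.

5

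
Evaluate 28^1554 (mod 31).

2

Successive squares of 28 mod 31: 28^1≡28, 28^2≡9, 28^4≡19, 28^8≡20, 28^16≡28, 28^32≡9, 28^64≡19, 28^128≡20, 28^256≡28, 28^512≡9, 28^1024≡19.
Since 1554 = 2 + 16 + 512 + 1024 in binary, 28^1554 ≡ 9·28·9·19 ≡ 2 (mod 31).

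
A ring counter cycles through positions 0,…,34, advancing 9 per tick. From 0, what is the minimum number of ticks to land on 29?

11

The inverse of 9 mod 35 is 4 (since 9·4 = 36 ≡ 1).
So x ≡ 4·29 = 116 ≡ 11 (mod 35).
Check: 9·11 = 99 = 2·35 + 29.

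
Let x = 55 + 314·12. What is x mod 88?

314·12 = 3768.
3768 mod 88 = 72 (since 42·88 = 3696).
(55 + 72) mod 88 = 39.

39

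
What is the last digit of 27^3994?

Last digits of 7^n: 7, 9, 3, 1 (period 4).
3994 mod 4 = 2, so the last digit matches 7^2 = 9.

9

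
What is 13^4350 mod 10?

Last digits of 3^n: 3, 9, 7, 1 (period 4).
4350 mod 4 = 2, so the last digit matches 3^2 = 9.

9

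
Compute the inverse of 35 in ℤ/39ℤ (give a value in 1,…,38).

29

35·29 = 1015 = 26·39 + 1, so 35⁻¹ ≡ 29 (mod 39).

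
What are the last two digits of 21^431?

Square-and-reduce mod 100: 21^1≡21, 21^2≡41, 21^4≡81, 21^8≡61, 21^16≡21, 21^32≡41, 21^64≡81, 21^128≡61, 21^256≡21.
431 = 1 + 2 + 4 + 8 + 32 + 128 + 256, so 21^431 ≡ 21·41·81·61·41·61·21 ≡ 21 (mod 100).

21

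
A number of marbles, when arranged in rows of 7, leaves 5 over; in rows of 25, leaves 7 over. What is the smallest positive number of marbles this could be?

82

Since 25·2 ≡ 1 (mod 7), take x = 7 + 25·((5−7)·2 mod 7) = 7 + 25·3 = 82.
Check: 82 mod 7 = 5, 82 mod 25 = 7.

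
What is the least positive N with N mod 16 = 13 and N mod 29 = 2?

x ≡ 13 (mod 16) gives x ∈ {13, 29, 45, 61, 77, 93, 109, 125, …}.
The first of these with x mod 29 = 2 is 205.

205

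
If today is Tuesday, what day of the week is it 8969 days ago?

Sunday

Dividing 8969 by 7 gives quotient 1281 and remainder 2.
Tuesday − 2 days → Sunday.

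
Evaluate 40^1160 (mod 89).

Square-and-reduce mod 89: 40^1≡40, 40^2≡87, 40^4≡4, 40^8≡16, 40^16≡78, 40^32≡32, 40^64≡45, 40^128≡67, 40^256≡39, 40^512≡8, 40^1024≡64.
Since 1160 = 8 + 128 + 1024 in binary, 40^1160 ≡ 16·67·64 ≡ 78 (mod 89).

78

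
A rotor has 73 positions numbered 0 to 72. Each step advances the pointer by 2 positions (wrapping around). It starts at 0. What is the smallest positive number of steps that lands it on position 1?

2⁻¹ ≡ 37 (mod 73) because 2·37 = 74 = 1·73 + 1.
So x ≡ 37·1 = 37 ≡ 37 (mod 73).

37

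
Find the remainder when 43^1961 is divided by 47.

Successive squares of 43 mod 47: 43^1≡43, 43^2≡16, 43^4≡21, 43^8≡18, 43^16≡42, 43^32≡25, 43^64≡14, 43^128≡8, 43^256≡17, 43^512≡7, 43^1024≡2.
1961 = 1 + 8 + 32 + 128 + 256 + 512 + 1024, so 43^1961 ≡ 43·18·25·8·17·7·2 ≡ 40 (mod 47).

40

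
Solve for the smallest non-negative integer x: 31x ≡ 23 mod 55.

38

The inverse of 31 mod 55 is 16 (since 31·16 = 496 ≡ 1).
Multiplying both sides by 16: x ≡ 16·23 = 368 ≡ 38 (mod 55).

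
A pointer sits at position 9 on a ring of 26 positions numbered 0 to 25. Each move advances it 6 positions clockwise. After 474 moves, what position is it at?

474·6 = 2844.
2844 mod 26 = 10 (since 109·26 = 2834).
(9 + 10) mod 26 = 19.

19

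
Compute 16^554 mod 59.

25

Successive squares of 16 mod 59: 16^1≡16, 16^2≡20, 16^4≡46, 16^8≡51, 16^16≡5, 16^32≡25, 16^64≡35, 16^128≡45, 16^256≡19, 16^512≡7.
554 = 2 + 8 + 32 + 512, so 16^554 ≡ 20·51·25·7 ≡ 25 (mod 59).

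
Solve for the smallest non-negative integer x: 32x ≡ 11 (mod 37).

32⁻¹ ≡ 22 (mod 37) because 32·22 = 704 = 19·37 + 1.
Multiplying both sides by 22: x ≡ 22·11 = 242 ≡ 20 (mod 37).

20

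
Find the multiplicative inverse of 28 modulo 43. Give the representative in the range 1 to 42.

20

43 = 1·28 + 15
28 = 1·15 + 13
15 = 1·13 + 2
13 = 6·2 + 1
2 = 2·1 + 0
Back-substituting gives 28·20 ≡ 1 (mod 43).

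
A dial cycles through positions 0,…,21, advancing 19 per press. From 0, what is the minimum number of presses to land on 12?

19⁻¹ ≡ 7 (mod 22) because 19·7 = 133 = 6·22 + 1.
So x ≡ 7·12 = 84 ≡ 18 (mod 22).

18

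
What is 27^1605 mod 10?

7

Last digits of 7^n: 7, 9, 3, 1 (period 4).
1605 mod 4 = 1, so the last digit matches 7^1 = 7.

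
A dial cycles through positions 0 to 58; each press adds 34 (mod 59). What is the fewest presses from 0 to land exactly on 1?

34·33 = 1122 = 19·59 + 1, so 34⁻¹ ≡ 33 (mod 59).

33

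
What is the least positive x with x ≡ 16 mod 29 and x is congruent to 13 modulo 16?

x ≡ 13 (mod 16) gives x ∈ {13, 29, 45}.
The first of these with x mod 29 = 16 is 45.

45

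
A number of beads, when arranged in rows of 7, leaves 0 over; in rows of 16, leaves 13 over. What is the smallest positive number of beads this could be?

77

Since 16·4 ≡ 1 (mod 7), take x = 13 + 16·((0−13)·4 mod 7) = 13 + 16·4 = 77.
Check: 77 mod 7 = 0, 77 mod 16 = 13.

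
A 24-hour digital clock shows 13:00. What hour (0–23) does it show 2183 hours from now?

2183 = 90·24 + 23, so 2183 mod 24 = 23.
(13 + 23) mod 24 = 12.

12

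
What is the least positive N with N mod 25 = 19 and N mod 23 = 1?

369

Since 23·12 ≡ 1 (mod 25), take x = 1 + 23·((19−1)·12 mod 25) = 1 + 23·16 = 369.
Check: 369 mod 25 = 19, 369 mod 23 = 1.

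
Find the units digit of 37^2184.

Last digits of 7^n: 7, 9, 3, 1 (period 4).
2184 leaves remainder 0 on division by 4, so 37^2184 ends in 1.

1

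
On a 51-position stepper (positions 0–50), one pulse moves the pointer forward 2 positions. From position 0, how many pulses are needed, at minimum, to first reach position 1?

26

51 = 25·2 + 1
2 = 2·1 + 0
Back-substituting gives 2·26 ≡ 1 (mod 51).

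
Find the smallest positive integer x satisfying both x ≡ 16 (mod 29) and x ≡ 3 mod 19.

364

x ≡ 3 (mod 19) gives x ∈ {3, 22, 41, 60, 79, 98, 117, 136, …}.
The first of these with x mod 29 = 16 is 364.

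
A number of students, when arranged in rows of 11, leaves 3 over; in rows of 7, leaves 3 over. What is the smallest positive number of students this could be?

3

x ≡ 3 (mod 7) gives x ∈ {3}.
The first of these with x mod 11 = 3 is 3.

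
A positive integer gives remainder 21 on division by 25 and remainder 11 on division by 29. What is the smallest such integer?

446

Since 29·19 ≡ 1 (mod 25), take x = 11 + 29·((21−11)·19 mod 25) = 11 + 29·15 = 446.
Check: 446 mod 25 = 21, 446 mod 29 = 11.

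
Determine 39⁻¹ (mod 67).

55

67 = 1·39 + 28
39 = 1·28 + 11
28 = 2·11 + 6
11 = 1·6 + 5
6 = 1·5 + 1
5 = 5·1 + 0
Back-substituting gives 39·55 ≡ 1 (mod 67).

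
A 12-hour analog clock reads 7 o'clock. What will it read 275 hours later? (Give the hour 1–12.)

6

Dividing 275 by 12 gives quotient 22 and remainder 11.
7 + 11 → 6 on a 12-hour dial.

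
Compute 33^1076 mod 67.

49

Successive squares of 33 mod 67: 33^1≡33, 33^2≡17, 33^4≡21, 33^8≡39, 33^16≡47, 33^32≡65, 33^64≡4, 33^128≡16, 33^256≡55, 33^512≡10, 33^1024≡33.
Since 1076 = 4 + 16 + 32 + 1024 in binary, 33^1076 ≡ 21·47·65·33 ≡ 49 (mod 67).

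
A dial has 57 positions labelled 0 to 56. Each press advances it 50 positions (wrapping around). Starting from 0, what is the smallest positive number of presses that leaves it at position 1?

50·8 = 400 = 7·57 + 1, so 50⁻¹ ≡ 8 (mod 57).

8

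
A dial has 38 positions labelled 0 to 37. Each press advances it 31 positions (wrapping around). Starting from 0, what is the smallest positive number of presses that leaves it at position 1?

27

31·27 = 837 = 22·38 + 1, so 31⁻¹ ≡ 27 (mod 38).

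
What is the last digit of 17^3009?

Powers of 7 mod 10 repeat with period 4: 7, 9, 3, 1.
3009 leaves remainder 1 on division by 4, so 17^3009 ends in 7.

7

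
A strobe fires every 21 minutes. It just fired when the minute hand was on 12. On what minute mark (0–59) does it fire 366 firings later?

366·21 = 7686.
7686 = 128·60 + 6, so 7686 mod 60 = 6.
(12 + 6) mod 60 = 18.

18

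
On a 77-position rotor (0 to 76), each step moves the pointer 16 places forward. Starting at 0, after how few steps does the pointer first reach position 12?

20

The inverse of 16 mod 77 is 53 (since 16·53 = 848 ≡ 1).
So x ≡ 53·12 = 636 ≡ 20 (mod 77).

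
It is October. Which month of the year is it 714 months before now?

April

714 mod 12 = 6 (since 59·12 = 708).
October − 6 months → April.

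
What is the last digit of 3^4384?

Powers of 3 mod 10 repeat with period 4: 3, 9, 7, 1.
4384 leaves remainder 0 on division by 4, so 3^4384 ends in 1.

1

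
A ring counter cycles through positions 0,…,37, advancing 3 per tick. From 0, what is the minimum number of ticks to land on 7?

3⁻¹ ≡ 13 (mod 38) because 3·13 = 39 = 1·38 + 1.
Multiplying both sides by 13: x ≡ 13·7 = 91 ≡ 15 (mod 38).
Check: 3·15 = 45 = 1·38 + 7.

15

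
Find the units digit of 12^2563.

The units digit of 12^n cycles with period 4: 2, 4, 8, 6, …
2563 mod 4 = 3, so the last digit matches 2^3 = 8.

8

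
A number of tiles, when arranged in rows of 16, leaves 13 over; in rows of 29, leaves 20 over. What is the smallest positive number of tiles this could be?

397

x ≡ 13 (mod 16) gives x ∈ {13, 29, 45, 61, 77, 93, 109, 125, …}.
The first of these with x mod 29 = 20 is 397.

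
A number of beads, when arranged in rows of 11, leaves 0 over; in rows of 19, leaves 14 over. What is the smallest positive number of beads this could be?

x ≡ 0 (mod 11) gives x ∈ {0, 11, 22, 33}.
The first of these with x mod 19 = 14 is 33.

33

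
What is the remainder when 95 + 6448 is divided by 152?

7

6448 mod 152 = 64 (since 42·152 = 6384).
(95 + 64) mod 152 = 7.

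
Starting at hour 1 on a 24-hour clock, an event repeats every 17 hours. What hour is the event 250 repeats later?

3

250·17 = 4250.
4250 mod 24 = 2 (since 177·24 = 4248).
(1 + 2) mod 24 = 3.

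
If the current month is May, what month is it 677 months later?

October

Dividing 677 by 12 gives quotient 56 and remainder 5.
May + 5 months → October.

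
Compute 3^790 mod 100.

49

Square-and-reduce mod 100: 3^1≡3, 3^2≡9, 3^4≡81, 3^8≡61, 3^16≡21, 3^32≡41, 3^64≡81, 3^128≡61, 3^256≡21, 3^512≡41.
Since 790 = 2 + 4 + 16 + 256 + 512 in binary, 3^790 ≡ 9·81·21·21·41 ≡ 49 (mod 100).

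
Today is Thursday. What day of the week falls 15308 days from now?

15308 mod 7 = 6 (since 2186·7 = 15302).
Thursday + 6 days → Wednesday.

Wednesday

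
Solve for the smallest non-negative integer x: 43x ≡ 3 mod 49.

The inverse of 43 mod 49 is 8 (since 43·8 = 344 ≡ 1).
So x ≡ 8·3 = 24 ≡ 24 (mod 49).
Check: 43·24 = 1032 = 21·49 + 3.

24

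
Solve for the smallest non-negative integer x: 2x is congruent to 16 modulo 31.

8

The inverse of 2 mod 31 is 16 (since 2·16 = 32 ≡ 1).
Multiplying both sides by 16: x ≡ 16·16 = 256 ≡ 8 (mod 31).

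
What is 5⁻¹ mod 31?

25

31 = 6·5 + 1
5 = 5·1 + 0
Back-substituting gives 5·25 ≡ 1 (mod 31).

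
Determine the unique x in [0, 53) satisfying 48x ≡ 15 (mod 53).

50

The inverse of 48 mod 53 is 21 (since 48·21 = 1008 ≡ 1).
Multiplying both sides by 21: x ≡ 21·15 = 315 ≡ 50 (mod 53).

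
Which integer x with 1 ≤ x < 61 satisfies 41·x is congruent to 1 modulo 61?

41·3 = 123 = 2·61 + 1, so 41⁻¹ ≡ 3 (mod 61).

3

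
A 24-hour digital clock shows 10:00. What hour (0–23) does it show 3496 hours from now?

3496 − 145·24 = 16, so 3496 ≡ 16 (mod 24).
(10 + 16) mod 24 = 2.

2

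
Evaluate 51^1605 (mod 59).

By repeated squaring mod 59: 51^1≡51, 51^2≡5, 51^4≡25, 51^8≡35, 51^16≡45, 51^32≡19, 51^64≡7, 51^128≡49, 51^256≡41, 51^512≡29, 51^1024≡15.
Since 1605 = 1 + 4 + 64 + 512 + 1024 in binary, 51^1605 ≡ 51·25·7·29·15 ≡ 57 (mod 59).

57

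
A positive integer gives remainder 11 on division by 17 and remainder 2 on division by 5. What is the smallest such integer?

62

Since 5·7 ≡ 1 (mod 17), take x = 2 + 5·((11−2)·7 mod 17) = 2 + 5·12 = 62.
Check: 62 mod 17 = 11, 62 mod 5 = 2.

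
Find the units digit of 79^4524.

1

The units digit of 79^n cycles with period 2: 9, 1, …
4524 leaves remainder 0 on division by 2, so 79^4524 ends in 1.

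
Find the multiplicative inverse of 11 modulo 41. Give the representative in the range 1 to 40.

15

11·15 = 165 = 4·41 + 1, so 11⁻¹ ≡ 15 (mod 41).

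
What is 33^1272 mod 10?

Powers of 3 mod 10 repeat with period 4: 3, 9, 7, 1.
1272 leaves remainder 0 on division by 4, so 33^1272 ends in 1.

1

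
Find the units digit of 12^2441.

Last digits of 2^n: 2, 4, 8, 6 (period 4).
2441 leaves remainder 1 on division by 4, so 12^2441 ends in 2.

2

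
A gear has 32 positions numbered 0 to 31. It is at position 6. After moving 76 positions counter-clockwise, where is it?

26

76 = 2·32 + 12, so 76 mod 32 = 12.
(6 − 12) mod 32 = 26.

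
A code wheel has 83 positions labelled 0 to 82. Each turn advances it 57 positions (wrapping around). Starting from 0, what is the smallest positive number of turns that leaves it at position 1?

67

83 = 1·57 + 26
57 = 2·26 + 5
26 = 5·5 + 1
5 = 5·1 + 0
Back-substituting gives 57·67 ≡ 1 (mod 83).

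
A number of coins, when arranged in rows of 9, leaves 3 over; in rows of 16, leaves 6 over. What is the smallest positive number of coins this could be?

x ≡ 3 (mod 9) gives x ∈ {3, 12, 21, 30, 39, 48, 57, 66, …}.
The first of these with x mod 16 = 6 is 102.

102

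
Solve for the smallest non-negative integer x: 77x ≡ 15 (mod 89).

21

The inverse of 77 mod 89 is 37 (since 77·37 = 2849 ≡ 1).
Multiplying both sides by 37: x ≡ 37·15 = 555 ≡ 21 (mod 89).
Check: 77·21 = 1617 = 18·89 + 15.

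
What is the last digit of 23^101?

Last digits of 3^n: 3, 9, 7, 1 (period 4).
101 mod 4 = 1, so the last digit matches 3^1 = 3.

3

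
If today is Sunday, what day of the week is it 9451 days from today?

Dividing 9451 by 7 gives quotient 1350 and remainder 1.
Sunday + 1 day → Monday.

Monday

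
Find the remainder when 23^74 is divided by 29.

Square-and-reduce mod 29: 23^1≡23, 23^2≡7, 23^4≡20, 23^8≡23, 23^16≡7, 23^32≡20, 23^64≡23.
Since 74 = 2 + 8 + 64 in binary, 23^74 ≡ 7·23·23 ≡ 20 (mod 29).

20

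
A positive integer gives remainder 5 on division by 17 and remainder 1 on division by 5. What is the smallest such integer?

x ≡ 1 (mod 5) gives x ∈ {1, 6, 11, 16, 21, 26, 31, 36, …}.
The first of these with x mod 17 = 5 is 56.

56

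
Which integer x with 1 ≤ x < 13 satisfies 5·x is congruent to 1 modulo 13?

5·8 = 40 = 3·13 + 1, so 5⁻¹ ≡ 8 (mod 13).

8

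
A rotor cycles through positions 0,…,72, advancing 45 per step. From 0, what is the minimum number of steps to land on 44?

61

The inverse of 45 mod 73 is 13 (since 45·13 = 585 ≡ 1).
So x ≡ 13·44 = 572 ≡ 61 (mod 73).
Check: 45·61 = 2745 = 37·73 + 44.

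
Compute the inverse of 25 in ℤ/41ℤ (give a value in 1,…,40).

23

41 = 1·25 + 16
25 = 1·16 + 9
16 = 1·9 + 7
9 = 1·7 + 2
7 = 3·2 + 1
2 = 2·1 + 0
Back-substituting gives 25·23 ≡ 1 (mod 41).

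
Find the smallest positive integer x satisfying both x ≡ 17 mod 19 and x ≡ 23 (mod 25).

Since 25·16 ≡ 1 (mod 19), take x = 23 + 25·((17−23)·16 mod 19) = 23 + 25·18 = 473.
Check: 473 mod 19 = 17, 473 mod 25 = 23.

473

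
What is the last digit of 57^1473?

7

Powers of 7 mod 10 repeat with period 4: 7, 9, 3, 1.
1473 mod 4 = 1, so the last digit matches 7^1 = 7.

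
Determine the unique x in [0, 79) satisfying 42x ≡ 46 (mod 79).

The inverse of 42 mod 79 is 32 (since 42·32 = 1344 ≡ 1).
Multiplying both sides by 32: x ≡ 32·46 = 1472 ≡ 50 (mod 79).
Check: 42·50 = 2100 = 26·79 + 46.

50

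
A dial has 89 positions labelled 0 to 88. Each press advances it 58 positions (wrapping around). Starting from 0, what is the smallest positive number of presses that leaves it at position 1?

66

89 = 1·58 + 31
58 = 1·31 + 27
31 = 1·27 + 4
27 = 6·4 + 3
4 = 1·3 + 1
3 = 3·1 + 0
Back-substituting gives 58·66 ≡ 1 (mod 89).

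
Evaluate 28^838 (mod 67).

Successive squares of 28 mod 67: 28^1≡28, 28^2≡47, 28^4≡65, 28^8≡4, 28^16≡16, 28^32≡55, 28^64≡10, 28^128≡33, 28^256≡17, 28^512≡21.
838 = 2 + 4 + 64 + 256 + 512, so 28^838 ≡ 47·65·10·17·21 ≡ 23 (mod 67).

23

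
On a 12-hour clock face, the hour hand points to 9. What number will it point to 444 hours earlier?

Dividing 444 by 12 gives quotient 37 and remainder 0.
9 − 0 → 9 on a 12-hour dial.

9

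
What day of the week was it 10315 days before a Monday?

Dividing 10315 by 7 gives quotient 1473 and remainder 4.
Monday − 4 days → Thursday.

Thursday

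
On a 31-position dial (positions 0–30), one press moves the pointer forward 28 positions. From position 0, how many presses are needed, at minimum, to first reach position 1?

10

31 = 1·28 + 3
28 = 9·3 + 1
3 = 3·1 + 0
Back-substituting gives 28·10 ≡ 1 (mod 31).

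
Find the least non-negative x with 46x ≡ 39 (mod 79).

The inverse of 46 mod 79 is 67 (since 46·67 = 3082 ≡ 1).
So x ≡ 67·39 = 2613 ≡ 6 (mod 79).

6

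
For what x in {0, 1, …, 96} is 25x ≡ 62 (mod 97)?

18

25⁻¹ ≡ 66 (mod 97) because 25·66 = 1650 = 17·97 + 1.
Multiplying both sides by 66: x ≡ 66·62 = 4092 ≡ 18 (mod 97).
Check: 25·18 = 450 = 4·97 + 62.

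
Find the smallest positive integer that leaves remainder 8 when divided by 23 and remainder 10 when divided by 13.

192

x ≡ 10 (mod 13) gives x ∈ {10, 23, 36, 49, 62, 75, 88, 101, …}.
The first of these with x mod 23 = 8 is 192.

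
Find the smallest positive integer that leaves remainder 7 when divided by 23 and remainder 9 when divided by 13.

Since 13·16 ≡ 1 (mod 23), take x = 9 + 13·((7−9)·16 mod 23) = 9 + 13·14 = 191.
Check: 191 mod 23 = 7, 191 mod 13 = 9.

191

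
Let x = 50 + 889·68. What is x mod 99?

889·68 = 60452.
60452 − 610·99 = 62, so 60452 ≡ 62 (mod 99).
(50 + 62) mod 99 = 13.

13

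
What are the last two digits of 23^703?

67

By repeated squaring mod 100: 23^1≡23, 23^2≡29, 23^4≡41, 23^8≡81, 23^16≡61, 23^32≡21, 23^64≡41, 23^128≡81, 23^256≡61, 23^512≡21.
Since 703 = 1 + 2 + 4 + 8 + 16 + 32 + 128 + 512 in binary, 23^703 ≡ 23·29·41·81·61·21·81·21 ≡ 67 (mod 100).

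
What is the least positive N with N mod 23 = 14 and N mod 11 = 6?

x ≡ 6 (mod 11) gives x ∈ {6, 17, 28, 39, 50, 61, 72, 83}.
The first of these with x mod 23 = 14 is 83.

83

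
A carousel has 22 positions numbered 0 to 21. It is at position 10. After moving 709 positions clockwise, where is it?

15

709 mod 22 = 5 (since 32·22 = 704).
(10 + 5) mod 22 = 15.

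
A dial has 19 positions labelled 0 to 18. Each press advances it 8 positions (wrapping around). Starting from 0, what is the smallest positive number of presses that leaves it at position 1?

12

19 = 2·8 + 3
8 = 2·3 + 2
3 = 1·2 + 1
2 = 2·1 + 0
Back-substituting gives 8·12 ≡ 1 (mod 19).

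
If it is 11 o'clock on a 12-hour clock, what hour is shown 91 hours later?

6

91 = 7·12 + 7, so 91 mod 12 = 7.
11 + 7 → 6 on a 12-hour dial.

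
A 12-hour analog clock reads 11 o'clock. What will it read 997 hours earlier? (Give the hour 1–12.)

Dividing 997 by 12 gives quotient 83 and remainder 1.
11 − 1 → 10 on a 12-hour dial.

10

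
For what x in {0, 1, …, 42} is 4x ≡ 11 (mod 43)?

4⁻¹ ≡ 11 (mod 43) because 4·11 = 44 = 1·43 + 1.
So x ≡ 11·11 = 121 ≡ 35 (mod 43).

35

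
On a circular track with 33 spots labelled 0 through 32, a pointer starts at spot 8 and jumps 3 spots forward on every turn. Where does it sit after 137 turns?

23

137·3 = 411.
411 = 12·33 + 15, so 411 mod 33 = 15.
(8 + 15) mod 33 = 23.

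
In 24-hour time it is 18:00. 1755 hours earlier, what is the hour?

15

1755 = 73·24 + 3, so 1755 mod 24 = 3.
(18 − 3) mod 24 = 15.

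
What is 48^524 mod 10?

6

Powers of 8 mod 10 repeat with period 4: 8, 4, 2, 6.
524 mod 4 = 0, so the last digit matches 8^4 = 6.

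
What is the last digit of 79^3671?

9

Powers of 9 mod 10 repeat with period 2: 9, 1.
3671 leaves remainder 1 on division by 2, so 79^3671 ends in 9.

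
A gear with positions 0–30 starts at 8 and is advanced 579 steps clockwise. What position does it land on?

29

579 − 18·31 = 21, so 579 ≡ 21 (mod 31).
(8 + 21) mod 31 = 29.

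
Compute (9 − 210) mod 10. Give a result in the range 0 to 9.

9

210 − 21·10 = 0, so 210 ≡ 0 (mod 10).
(9 − 0) mod 10 = 9.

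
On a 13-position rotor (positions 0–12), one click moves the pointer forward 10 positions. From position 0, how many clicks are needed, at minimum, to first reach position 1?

4

10·4 = 40 = 3·13 + 1, so 10⁻¹ ≡ 4 (mod 13).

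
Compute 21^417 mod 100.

41

By repeated squaring mod 100: 21^1≡21, 21^2≡41, 21^4≡81, 21^8≡61, 21^16≡21, 21^32≡41, 21^64≡81, 21^128≡61, 21^256≡21.
417 = 1 + 32 + 128 + 256, so 21^417 ≡ 21·41·61·21 ≡ 41 (mod 100).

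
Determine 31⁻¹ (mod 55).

16

55 = 1·31 + 24
31 = 1·24 + 7
24 = 3·7 + 3
7 = 2·3 + 1
3 = 3·1 + 0
Back-substituting gives 31·16 ≡ 1 (mod 55).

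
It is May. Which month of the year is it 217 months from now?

June

Dividing 217 by 12 gives quotient 18 and remainder 1.
May + 1 month → June.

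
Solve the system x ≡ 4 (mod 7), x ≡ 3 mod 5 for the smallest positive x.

18

x ≡ 3 (mod 5) gives x ∈ {3, 8, 13, 18}.
The first of these with x mod 7 = 4 is 18.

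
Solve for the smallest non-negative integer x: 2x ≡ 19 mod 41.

30

The inverse of 2 mod 41 is 21 (since 2·21 = 42 ≡ 1).
So x ≡ 21·19 = 399 ≡ 30 (mod 41).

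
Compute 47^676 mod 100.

Successive squares of 47 mod 100: 47^1≡47, 47^2≡9, 47^4≡81, 47^8≡61, 47^16≡21, 47^32≡41, 47^64≡81, 47^128≡61, 47^256≡21, 47^512≡41.
676 = 4 + 32 + 128 + 512, so 47^676 ≡ 81·41·61·41 ≡ 21 (mod 100).

21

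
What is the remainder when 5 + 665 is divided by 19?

665 = 35·19 + 0, so 665 mod 19 = 0.
(5 + 0) mod 19 = 5.

5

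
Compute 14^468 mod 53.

1

By repeated squaring mod 53: 14^1≡14, 14^2≡37, 14^4≡44, 14^8≡28, 14^16≡42, 14^32≡15, 14^64≡13, 14^128≡10, 14^256≡47.
468 = 4 + 16 + 64 + 128 + 256, so 14^468 ≡ 44·42·13·10·47 ≡ 1 (mod 53).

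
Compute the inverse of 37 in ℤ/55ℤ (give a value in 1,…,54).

3

55 = 1·37 + 18
37 = 2·18 + 1
18 = 18·1 + 0
Back-substituting gives 37·3 ≡ 1 (mod 55).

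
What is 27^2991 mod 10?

3

Last digits of 7^n: 7, 9, 3, 1 (period 4).
2991 leaves remainder 3 on division by 4, so 27^2991 ends in 3.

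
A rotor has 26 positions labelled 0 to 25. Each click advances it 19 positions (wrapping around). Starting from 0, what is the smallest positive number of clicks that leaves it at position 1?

26 = 1·19 + 7
19 = 2·7 + 5
7 = 1·5 + 2
5 = 2·2 + 1
2 = 2·1 + 0
Back-substituting gives 19·11 ≡ 1 (mod 26).

11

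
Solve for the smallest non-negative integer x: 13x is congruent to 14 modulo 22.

13⁻¹ ≡ 17 (mod 22) because 13·17 = 221 = 10·22 + 1.
Multiplying both sides by 17: x ≡ 17·14 = 238 ≡ 18 (mod 22).

18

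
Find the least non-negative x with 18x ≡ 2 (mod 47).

18⁻¹ ≡ 34 (mod 47) because 18·34 = 612 = 13·47 + 1.
So x ≡ 34·2 = 68 ≡ 21 (mod 47).

21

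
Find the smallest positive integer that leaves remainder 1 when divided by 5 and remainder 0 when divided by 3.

6

x ≡ 0 (mod 3) gives x ∈ {0, 3, 6}.
The first of these with x mod 5 = 1 is 6.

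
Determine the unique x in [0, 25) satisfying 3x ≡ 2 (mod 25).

3⁻¹ ≡ 17 (mod 25) because 3·17 = 51 = 2·25 + 1.
So x ≡ 17·2 = 34 ≡ 9 (mod 25).

9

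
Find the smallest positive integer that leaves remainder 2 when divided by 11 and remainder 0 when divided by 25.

200

x ≡ 2 (mod 11) gives x ∈ {2, 13, 24, 35, 46, 57, 68, 79, …}.
The first of these with x mod 25 = 0 is 200.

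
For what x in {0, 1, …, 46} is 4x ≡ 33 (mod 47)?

20

The inverse of 4 mod 47 is 12 (since 4·12 = 48 ≡ 1).
Multiplying both sides by 12: x ≡ 12·33 = 396 ≡ 20 (mod 47).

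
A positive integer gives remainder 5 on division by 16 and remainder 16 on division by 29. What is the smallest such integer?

277

x ≡ 5 (mod 16) gives x ∈ {5, 21, 37, 53, 69, 85, 101, 117, …}.
The first of these with x mod 29 = 16 is 277.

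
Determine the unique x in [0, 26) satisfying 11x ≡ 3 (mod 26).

The inverse of 11 mod 26 is 19 (since 11·19 = 209 ≡ 1).
Multiplying both sides by 19: x ≡ 19·3 = 57 ≡ 5 (mod 26).

5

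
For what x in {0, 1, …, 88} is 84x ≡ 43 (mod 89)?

The inverse of 84 mod 89 is 71 (since 84·71 = 5964 ≡ 1).
So x ≡ 71·43 = 3053 ≡ 27 (mod 89).
Check: 84·27 = 2268 = 25·89 + 43.

27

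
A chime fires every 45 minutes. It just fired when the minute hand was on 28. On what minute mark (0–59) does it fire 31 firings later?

31·45 = 1395.
1395 = 23·60 + 15, so 1395 mod 60 = 15.
(28 + 15) mod 60 = 43.

43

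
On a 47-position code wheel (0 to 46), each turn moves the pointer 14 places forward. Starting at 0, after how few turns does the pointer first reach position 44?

30

14⁻¹ ≡ 37 (mod 47) because 14·37 = 518 = 11·47 + 1.
So x ≡ 37·44 = 1628 ≡ 30 (mod 47).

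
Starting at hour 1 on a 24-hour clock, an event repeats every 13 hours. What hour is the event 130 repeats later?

11

130·13 = 1690.
1690 − 70·24 = 10, so 1690 ≡ 10 (mod 24).
(1 + 10) mod 24 = 11.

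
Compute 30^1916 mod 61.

Successive squares of 30 mod 61: 30^1≡30, 30^2≡46, 30^4≡42, 30^8≡56, 30^16≡25, 30^32≡15, 30^64≡42, 30^128≡56, 30^256≡25, 30^512≡15, 30^1024≡42.
Since 1916 = 4 + 8 + 16 + 32 + 64 + 256 + 512 + 1024 in binary, 30^1916 ≡ 42·56·25·15·42·25·15·42 ≡ 16 (mod 61).

16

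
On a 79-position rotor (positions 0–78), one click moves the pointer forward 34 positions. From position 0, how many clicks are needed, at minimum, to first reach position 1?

34·7 = 238 = 3·79 + 1, so 34⁻¹ ≡ 7 (mod 79).

7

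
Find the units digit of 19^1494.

Powers of 9 mod 10 repeat with period 2: 9, 1.
1494 leaves remainder 0 on division by 2, so 19^1494 ends in 1.

1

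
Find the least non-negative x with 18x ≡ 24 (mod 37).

The inverse of 18 mod 37 is 35 (since 18·35 = 630 ≡ 1).
So x ≡ 35·24 = 840 ≡ 26 (mod 37).

26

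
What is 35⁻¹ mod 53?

35·50 = 1750 = 33·53 + 1, so 35⁻¹ ≡ 50 (mod 53).

50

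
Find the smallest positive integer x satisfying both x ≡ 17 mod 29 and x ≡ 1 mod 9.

46

Since 9·13 ≡ 1 (mod 29), take x = 1 + 9·((17−1)·13 mod 29) = 1 + 9·5 = 46.
Check: 46 mod 29 = 17, 46 mod 9 = 1.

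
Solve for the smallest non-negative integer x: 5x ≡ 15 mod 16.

3

5⁻¹ ≡ 13 (mod 16) because 5·13 = 65 = 4·16 + 1.
Multiplying both sides by 13: x ≡ 13·15 = 195 ≡ 3 (mod 16).
Check: 5·3 = 15 = 0·16 + 15.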